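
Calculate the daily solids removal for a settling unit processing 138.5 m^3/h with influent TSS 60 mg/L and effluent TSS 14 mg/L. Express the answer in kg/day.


Concentration drop: TSS_in - TSS_out = 60 - 14 = 46 mg/L
Hourly solids removed = Q * dTSS = 138.5 m^3/h * 46 mg/L = 6371 g/h  (m^3/h * mg/L = g/h)
Daily solids removed = 6371 * 24 = 152904 g/day
Convert g to kg: 152904 / 1000 = 152.904 kg/day

152.904 kg/day


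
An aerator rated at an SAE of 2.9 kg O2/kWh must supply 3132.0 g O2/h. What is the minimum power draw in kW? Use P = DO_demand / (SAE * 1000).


SAE in g O2/kWh = 2.9 * 1000 = 2900 g/kWh
P = DO_demand / SAE_g = 3132.0 / 2900 = 1.08 kW

1.08 kW


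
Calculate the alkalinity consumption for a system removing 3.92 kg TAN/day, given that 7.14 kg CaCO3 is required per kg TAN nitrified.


Alkalinity factor: 7.14 kg CaCO3 consumed per kg TAN nitrified
alk = 3.92 kg TAN * 7.14 = 27.9888 kg CaCO3/day

27.9888 kg CaCO3/day


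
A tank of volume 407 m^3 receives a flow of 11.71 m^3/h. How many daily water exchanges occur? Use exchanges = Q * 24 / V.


Daily flow volume = 11.71 m^3/h * 24 h = 281.04 m^3/day
Exchanges = daily flow / tank volume = 281.04 / 407 = 0.690516 exchanges/day

0.690516 exchanges/day


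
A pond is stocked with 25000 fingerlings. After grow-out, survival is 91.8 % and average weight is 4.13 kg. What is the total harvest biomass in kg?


Survivors = 25000 * 91.8/100 = 22950 fish
Harvest biomass = survivors * W_f = 22950 * 4.13 = 94783.5 kg

94783.5 kg


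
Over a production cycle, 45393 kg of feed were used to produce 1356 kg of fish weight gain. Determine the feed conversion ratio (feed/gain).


FCR = feed consumed / weight gained
FCR = 45393 kg / 1356 kg = 33.4757

33.4757


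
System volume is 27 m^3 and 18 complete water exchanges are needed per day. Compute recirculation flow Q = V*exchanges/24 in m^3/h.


Daily recirculation volume = 27 m^3 * 18 = 486 m^3/day
Flow rate Q = daily volume / 24 h = 486 / 24 = 20.25 m^3/h

20.25 m^3/h


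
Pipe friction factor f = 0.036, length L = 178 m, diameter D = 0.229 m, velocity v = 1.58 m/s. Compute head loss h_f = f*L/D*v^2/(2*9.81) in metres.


v^2 = 1.58^2 = 2.4964 m^2/s^2
L/D = 178/0.229 = 777.29258
h_f = f*(L/D)*v^2/(2g) = 0.036 * 777.29258 * 2.4964 / 19.62 = 3.56043 m

3.56043 m


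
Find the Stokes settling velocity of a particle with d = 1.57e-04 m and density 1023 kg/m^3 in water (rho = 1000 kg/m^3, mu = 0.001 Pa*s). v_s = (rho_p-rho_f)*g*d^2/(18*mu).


Density difference: rho_p - rho_f = 1023 - 1000 = 23 kg/m^3
d^2 = (1.57e-04)^2 = 2.4649e-08 m^2
Numerator = (rho_p - rho_f) * g * d^2 = 23 * 9.81 * 2.4649e-08 = 5.5615539e-06
Denominator = 18 * mu = 18 * 0.001 = 0.018
v_s = 5.5615539e-06 / 0.018 = 3.08975e-04 m/s
Check: Re = rho_f * v_s * d / mu = 1000 * 3.08975e-04 * 1.57e-04 / 0.001 = 0.0485 < 1, so Stokes' law applies.

3.08975e-04 m/s


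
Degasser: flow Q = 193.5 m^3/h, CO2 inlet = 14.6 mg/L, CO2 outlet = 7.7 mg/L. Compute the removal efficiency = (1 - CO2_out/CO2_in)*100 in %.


CO2_out / CO2_in = 7.7 / 14.6 = 0.52739726
Fraction remaining = 0.52739726
efficiency = (1 - 0.52739726) * 100 = 47.2603 %

47.2603 %


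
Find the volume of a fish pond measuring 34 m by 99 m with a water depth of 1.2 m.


Base area = L * W = 34 * 99 = 3366 m^2
Volume = area * depth = 3366 * 1.2 = 4039.2 m^3

4039.2 m^3


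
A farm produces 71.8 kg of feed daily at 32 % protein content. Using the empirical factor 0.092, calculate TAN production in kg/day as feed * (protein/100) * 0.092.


Protein in feed = 71.8 * 32/100 = 22.976 kg/day
TAN = protein * 0.092 = 22.976 * 0.092 = 2.113792 kg/day

2.113792 kg/day


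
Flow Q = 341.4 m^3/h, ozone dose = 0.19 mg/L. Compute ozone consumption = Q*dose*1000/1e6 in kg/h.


O3 demand (mg/h) = Q * dose * 1000 = 341.4 * 0.19 * 1000 = 64866 mg/h
Convert mg to kg: 64866 / 1e6 = 0.064866 kg/h

0.064866 kg/h


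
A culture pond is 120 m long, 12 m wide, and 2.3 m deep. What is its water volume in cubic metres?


Base area = L * W = 120 * 12 = 1440 m^2
Volume = area * depth = 1440 * 2.3 = 3312 m^3

3312 m^3


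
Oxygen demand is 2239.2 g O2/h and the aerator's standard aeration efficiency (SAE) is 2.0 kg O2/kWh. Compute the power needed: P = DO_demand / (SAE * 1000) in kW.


SAE in g O2/kWh = 2.0 * 1000 = 2000 g/kWh
P = DO_demand / SAE_g = 2239.2 / 2000 = 1.1196 kW

1.1196 kW


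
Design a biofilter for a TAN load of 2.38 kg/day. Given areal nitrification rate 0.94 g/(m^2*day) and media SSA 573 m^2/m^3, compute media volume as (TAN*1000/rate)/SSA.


A = 2.38*1000 / 0.94 = 2531.9149 m^2
V = 2531.9149 / 573 = 4.4187

4.4187 m^3


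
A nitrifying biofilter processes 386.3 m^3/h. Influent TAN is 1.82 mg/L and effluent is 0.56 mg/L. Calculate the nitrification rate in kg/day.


Concentration drop: TAN_in - TAN_out = 1.82 - 0.56 = 1.26 mg/L
Hourly TAN removed = Q * dTAN = 386.3 m^3/h * 1.26 mg/L = 486.738 g/h  (m^3/h * mg/L = g/h)
Daily TAN removed = 486.738 * 24 = 11681.712 g/day
Convert to kg/day: 11681.712 / 1000 = 11.681712 kg/day

11.681712 kg/day


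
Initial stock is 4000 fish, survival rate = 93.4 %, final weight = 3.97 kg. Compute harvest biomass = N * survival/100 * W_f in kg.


Survivors = 4000 * 93.4/100 = 3736 fish
Harvest biomass = survivors * W_f = 3736 * 3.97 = 14831.92 kg

14831.92 kg


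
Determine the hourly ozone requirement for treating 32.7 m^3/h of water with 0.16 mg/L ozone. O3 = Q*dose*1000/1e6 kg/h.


O3 demand (mg/h) = Q * dose * 1000 = 32.7 * 0.16 * 1000 = 5232 mg/h
Convert mg to kg: 5232 / 1e6 = 0.005232 kg/h

0.005232 kg/h


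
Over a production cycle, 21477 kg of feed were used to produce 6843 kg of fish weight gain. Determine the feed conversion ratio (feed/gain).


FCR = feed consumed / weight gained
FCR = 21477 kg / 6843 kg = 3.13854

3.13854


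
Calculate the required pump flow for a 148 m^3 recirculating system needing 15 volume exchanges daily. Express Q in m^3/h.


Daily recirculation volume = 148 m^3 * 15 = 2220 m^3/day
Flow rate Q = daily volume / 24 h = 2220 / 24 = 92.5 m^3/h

92.5 m^3/h


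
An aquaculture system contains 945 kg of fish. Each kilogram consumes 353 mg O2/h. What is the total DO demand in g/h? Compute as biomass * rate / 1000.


Total O2 consumption (mg/h) = 945 kg * 353 mg/(kg*h) = 333585 mg/h
Convert to g/h: 333585 / 1000 = 333.585 g/h

333.585 g/h


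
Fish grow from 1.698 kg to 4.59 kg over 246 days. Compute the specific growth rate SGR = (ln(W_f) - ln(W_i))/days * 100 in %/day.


ln(W_f) = ln(4.59) = 1.52388
ln(W_i) = ln(1.698) = 0.52945109
ln(W_f) - ln(W_i) = 1.52388 - 0.52945109 = 0.99442891
SGR = 0.99442891 / 246 * 100 = 0.404239 %/day

0.404239 %/day


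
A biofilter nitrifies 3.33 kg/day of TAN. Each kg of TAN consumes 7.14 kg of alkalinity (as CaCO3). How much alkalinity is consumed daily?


Alkalinity factor: 7.14 kg CaCO3 consumed per kg TAN nitrified
alk = 3.33 kg TAN * 7.14 = 23.7762 kg CaCO3/day

23.7762 kg CaCO3/day


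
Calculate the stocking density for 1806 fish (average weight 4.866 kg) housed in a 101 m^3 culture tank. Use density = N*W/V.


Total biomass = 1806 fish * 4.866 kg = 8787.996 kg
Density = total biomass / volume = 8787.996 / 101 = 87.0099 kg/m^3

87.0099 kg/m^3


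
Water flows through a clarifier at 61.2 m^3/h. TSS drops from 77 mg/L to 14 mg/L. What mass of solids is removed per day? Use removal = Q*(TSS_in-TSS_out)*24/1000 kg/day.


Concentration drop: TSS_in - TSS_out = 77 - 14 = 63 mg/L
Hourly solids removed = Q * dTSS = 61.2 m^3/h * 63 mg/L = 3855.6 g/h  (m^3/h * mg/L = g/h)
Daily solids removed = 3855.6 * 24 = 92534.4 g/day
Convert g to kg: 92534.4 / 1000 = 92.5344 kg/day

92.5344 kg/day


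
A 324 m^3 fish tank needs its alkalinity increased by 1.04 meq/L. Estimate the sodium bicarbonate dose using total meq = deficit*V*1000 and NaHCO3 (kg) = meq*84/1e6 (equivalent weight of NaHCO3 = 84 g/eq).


Tank volume in L = 324 m^3 * 1000 = 324000 L
Total meq required = 1.04 meq/L * 324000 L = 336960 meq
NaHCO3 mass = 336960 meq * 84 mg/meq / 1e6 = 28.3046 kg

28.3046 kg


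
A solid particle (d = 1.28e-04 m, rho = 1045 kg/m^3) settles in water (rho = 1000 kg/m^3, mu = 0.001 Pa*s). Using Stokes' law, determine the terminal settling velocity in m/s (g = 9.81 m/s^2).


Density difference: rho_p - rho_f = 1045 - 1000 = 45 kg/m^3
d^2 = (1.28e-04)^2 = 1.6384e-08 m^2
Numerator = (rho_p - rho_f) * g * d^2 = 45 * 9.81 * 1.6384e-08 = 7.2327168e-06
Denominator = 18 * mu = 18 * 0.001 = 0.018
v_s = 7.2327168e-06 / 0.018 = 4.01818e-04 m/s
Check: Re = rho_f * v_s * d / mu = 1000 * 4.01818e-04 * 1.28e-04 / 0.001 = 0.0514 < 1, so Stokes' law applies.

4.01818e-04 m/s


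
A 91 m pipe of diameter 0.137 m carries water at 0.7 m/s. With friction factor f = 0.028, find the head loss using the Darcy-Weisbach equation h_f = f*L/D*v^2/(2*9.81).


v^2 = 0.7^2 = 0.49 m^2/s^2
L/D = 91/0.137 = 664.23358
h_f = f*(L/D)*v^2/(2g) = 0.028 * 664.23358 * 0.49 / 19.62 = 0.46449 m

0.46449 m


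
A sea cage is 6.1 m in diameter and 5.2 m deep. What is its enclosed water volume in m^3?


r = d/2 = 6.1/2 = 3.05 m
Base area = pi*r^2 = pi*3.05^2 = 29.224666 m^2
Volume = 29.224666 * 5.2 = 151.968 m^3

151.968 m^3


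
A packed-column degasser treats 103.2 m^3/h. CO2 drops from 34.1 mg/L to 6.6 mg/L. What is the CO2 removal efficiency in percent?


CO2_out / CO2_in = 6.6 / 34.1 = 0.19354839
Fraction remaining = 0.19354839
efficiency = (1 - 0.19354839) * 100 = 80.6452 %

80.6452 %


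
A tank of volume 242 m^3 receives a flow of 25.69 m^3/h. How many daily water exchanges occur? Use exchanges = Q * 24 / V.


Daily flow volume = 25.69 m^3/h * 24 h = 616.56 m^3/day
Exchanges = daily flow / tank volume = 616.56 / 242 = 2.54777 exchanges/day

2.54777 exchanges/day


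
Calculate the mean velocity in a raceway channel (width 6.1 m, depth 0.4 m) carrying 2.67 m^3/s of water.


Cross-sectional area = W * d = 6.1 * 0.4 = 2.44 m^2
Velocity = Q / A = 2.67 / 2.44 = 1.09426 m/s

1.09426 m/s


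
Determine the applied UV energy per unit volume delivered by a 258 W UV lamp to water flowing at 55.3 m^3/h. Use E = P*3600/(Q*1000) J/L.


Energy delivered per hour = 258 W * 3600 s = 928800 J/h
Volume treated per hour = 55.3 m^3/h * 1000 = 55300 L/h
dose = 928800 / 55300 = 16.7957 J/L

16.7957 J/L


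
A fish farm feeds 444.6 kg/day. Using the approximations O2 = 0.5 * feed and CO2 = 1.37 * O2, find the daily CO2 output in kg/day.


O2 = 444.6 * 0.5 = 222.3
CO2 = 222.3 * 1.37 = 304.551

304.551 kg/day


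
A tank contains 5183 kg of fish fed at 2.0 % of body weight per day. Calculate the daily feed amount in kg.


Feeding rate fraction = 2.0% / 100 = 0.02
Daily feed = 5183 kg * 0.02 = 103.66 kg/day

103.66 kg/day


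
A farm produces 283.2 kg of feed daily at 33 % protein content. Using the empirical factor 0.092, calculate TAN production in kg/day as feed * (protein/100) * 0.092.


Protein in feed = 283.2 * 33/100 = 93.456 kg/day
TAN = protein * 0.092 = 93.456 * 0.092 = 8.597952 kg/day

8.597952 kg/day


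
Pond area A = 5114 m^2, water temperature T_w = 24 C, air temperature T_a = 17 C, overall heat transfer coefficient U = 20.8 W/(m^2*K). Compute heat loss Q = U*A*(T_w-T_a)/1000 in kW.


Temperature difference dT = 24 - 17 = 7 K
Heat loss (W) = U * A * dT = 20.8 * 5114 * 7 = 744598.4 W
Convert to kW: 744598.4 / 1000 = 744.5984 kW

744.5984 kW


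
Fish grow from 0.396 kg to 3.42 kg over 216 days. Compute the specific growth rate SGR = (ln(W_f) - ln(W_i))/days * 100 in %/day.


ln(W_f) = ln(3.42) = 1.2296406
ln(W_i) = ln(0.396) = -0.92634107
ln(W_f) - ln(W_i) = 1.2296406 - -0.92634107 = 2.1559817
SGR = 2.1559817 / 216 * 100 = 0.99814 %/day

0.99814 %/day


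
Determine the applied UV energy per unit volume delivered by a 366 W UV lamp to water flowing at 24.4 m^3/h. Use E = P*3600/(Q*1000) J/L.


Energy delivered per hour = 366 W * 3600 s = 1317600 J/h
Volume treated per hour = 24.4 m^3/h * 1000 = 24400 L/h
dose = 1317600 / 24400 = 54 J/L

54 J/L


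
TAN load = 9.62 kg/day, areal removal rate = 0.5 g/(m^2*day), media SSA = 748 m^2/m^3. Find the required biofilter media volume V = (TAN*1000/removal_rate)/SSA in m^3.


A = 9.62*1000 / 0.5 = 19240 m^2
V = 19240 / 748 = 25.7219

25.7219 m^3


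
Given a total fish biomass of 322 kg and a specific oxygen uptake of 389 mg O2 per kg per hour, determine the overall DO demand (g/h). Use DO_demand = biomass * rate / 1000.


Total O2 consumption (mg/h) = 322 kg * 389 mg/(kg*h) = 125258 mg/h
Convert to g/h: 125258 / 1000 = 125.258 g/h

125.258 g/h


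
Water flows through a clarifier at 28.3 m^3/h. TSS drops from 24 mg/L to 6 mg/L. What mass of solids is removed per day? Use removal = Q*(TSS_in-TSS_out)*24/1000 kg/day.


Concentration drop: TSS_in - TSS_out = 24 - 6 = 18 mg/L
Hourly solids removed = Q * dTSS = 28.3 m^3/h * 18 mg/L = 509.4 g/h  (m^3/h * mg/L = g/h)
Daily solids removed = 509.4 * 24 = 12225.6 g/day
Convert g to kg: 12225.6 / 1000 = 12.2256 kg/day

12.2256 kg/day


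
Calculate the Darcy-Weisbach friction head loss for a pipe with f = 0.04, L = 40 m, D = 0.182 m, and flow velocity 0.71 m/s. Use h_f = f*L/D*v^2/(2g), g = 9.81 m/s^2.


v^2 = 0.71^2 = 0.5041 m^2/s^2
L/D = 40/0.182 = 219.78022
h_f = f*(L/D)*v^2/(2g) = 0.04 * 219.78022 * 0.5041 / 19.62 = 0.225874 m

0.225874 m


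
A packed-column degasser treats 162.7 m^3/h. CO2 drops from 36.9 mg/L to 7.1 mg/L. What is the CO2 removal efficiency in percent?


CO2_out / CO2_in = 7.1 / 36.9 = 0.19241192
Fraction remaining = 0.19241192
efficiency = (1 - 0.19241192) * 100 = 80.7588 %

80.7588 %


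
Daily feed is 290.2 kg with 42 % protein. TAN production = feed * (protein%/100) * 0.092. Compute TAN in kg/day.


Protein in feed = 290.2 * 42/100 = 121.884 kg/day
TAN = protein * 0.092 = 121.884 * 0.092 = 11.213328 kg/day

11.213328 kg/day


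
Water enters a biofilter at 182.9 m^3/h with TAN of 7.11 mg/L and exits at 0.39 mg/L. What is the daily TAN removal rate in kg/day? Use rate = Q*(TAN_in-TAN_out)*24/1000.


Concentration drop: TAN_in - TAN_out = 7.11 - 0.39 = 6.72 mg/L
Hourly TAN removed = Q * dTAN = 182.9 m^3/h * 6.72 mg/L = 1229.088 g/h  (m^3/h * mg/L = g/h)
Daily TAN removed = 1229.088 * 24 = 29498.112 g/day
Convert to kg/day: 29498.112 / 1000 = 29.498112 kg/day

29.498112 kg/day


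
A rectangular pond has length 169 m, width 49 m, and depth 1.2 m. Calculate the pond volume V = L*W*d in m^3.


Base area = L * W = 169 * 49 = 8281 m^2
Volume = area * depth = 8281 * 1.2 = 9937.2 m^3

9937.2 m^3


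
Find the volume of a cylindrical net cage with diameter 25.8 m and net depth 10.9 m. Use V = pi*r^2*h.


r = d/2 = 25.8/2 = 12.9 m
Base area = pi*r^2 = pi*12.9^2 = 522.79243 m^2
Volume = 522.79243 * 10.9 = 5698.44 m^3

5698.44 m^3


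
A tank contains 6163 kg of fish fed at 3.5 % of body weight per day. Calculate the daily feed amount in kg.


Feeding rate fraction = 3.5% / 100 = 0.035
Daily feed = 6163 kg * 0.035 = 215.705 kg/day

215.705 kg/day


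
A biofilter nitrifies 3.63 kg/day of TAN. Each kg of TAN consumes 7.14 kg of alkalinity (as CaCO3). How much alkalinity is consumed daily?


Alkalinity factor: 7.14 kg CaCO3 consumed per kg TAN nitrified
alk = 3.63 kg TAN * 7.14 = 25.9182 kg CaCO3/day

25.9182 kg CaCO3/day


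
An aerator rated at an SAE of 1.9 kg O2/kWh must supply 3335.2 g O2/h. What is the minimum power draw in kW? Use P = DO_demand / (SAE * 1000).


SAE in g O2/kWh = 1.9 * 1000 = 1900 g/kWh
P = DO_demand / SAE_g = 3335.2 / 1900 = 1.75537 kW

1.75537 kW


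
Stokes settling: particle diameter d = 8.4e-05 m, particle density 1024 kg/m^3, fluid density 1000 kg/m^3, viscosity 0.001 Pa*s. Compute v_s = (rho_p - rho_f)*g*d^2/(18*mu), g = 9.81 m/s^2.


Density difference: rho_p - rho_f = 1024 - 1000 = 24 kg/m^3
d^2 = (8.4e-05)^2 = 7.056e-09 m^2
Numerator = (rho_p - rho_f) * g * d^2 = 24 * 9.81 * 7.056e-09 = 1.6612646e-06
Denominator = 18 * mu = 18 * 0.001 = 0.018
v_s = 1.6612646e-06 / 0.018 = 9.22925e-05 m/s
Check: Re = rho_f * v_s * d / mu = 1000 * 9.22925e-05 * 8.4e-05 / 0.001 = 0.00775 < 1, so Stokes' law applies.

9.22925e-05 m/s


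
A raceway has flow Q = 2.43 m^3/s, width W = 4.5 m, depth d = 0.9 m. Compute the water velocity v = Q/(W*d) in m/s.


Cross-sectional area = W * d = 4.5 * 0.9 = 4.05 m^2
Velocity = Q / A = 2.43 / 4.05 = 0.6 m/s

0.6 m/s


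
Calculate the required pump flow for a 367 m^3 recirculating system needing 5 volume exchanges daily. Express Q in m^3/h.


Daily recirculation volume = 367 m^3 * 5 = 1835 m^3/day
Flow rate Q = daily volume / 24 h = 1835 / 24 = 76.4583 m^3/h

76.4583 m^3/h


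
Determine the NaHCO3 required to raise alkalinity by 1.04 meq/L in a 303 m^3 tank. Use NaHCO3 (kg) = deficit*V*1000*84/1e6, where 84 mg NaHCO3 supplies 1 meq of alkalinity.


Tank volume in L = 303 m^3 * 1000 = 303000 L
Total meq required = 1.04 meq/L * 303000 L = 315120 meq
NaHCO3 mass = 315120 meq * 84 mg/meq / 1e6 = 26.4701 kg

26.4701 kg


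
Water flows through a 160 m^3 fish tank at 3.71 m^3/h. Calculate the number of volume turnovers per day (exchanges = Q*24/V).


Daily flow volume = 3.71 m^3/h * 24 h = 89.04 m^3/day
Exchanges = daily flow / tank volume = 89.04 / 160 = 0.5565 exchanges/day

0.5565 exchanges/day


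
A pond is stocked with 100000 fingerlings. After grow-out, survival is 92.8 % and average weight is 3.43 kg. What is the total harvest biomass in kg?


Survivors = 100000 * 92.8/100 = 92800 fish
Harvest biomass = survivors * W_f = 92800 * 3.43 = 318304 kg

318304 kg


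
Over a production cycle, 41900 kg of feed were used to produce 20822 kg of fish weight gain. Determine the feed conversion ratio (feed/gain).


FCR = feed consumed / weight gained
FCR = 41900 kg / 20822 kg = 2.01229

2.01229


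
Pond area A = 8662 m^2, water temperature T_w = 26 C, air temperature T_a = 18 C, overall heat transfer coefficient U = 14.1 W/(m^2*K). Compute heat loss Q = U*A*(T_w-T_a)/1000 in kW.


Temperature difference dT = 26 - 18 = 8 K
Heat loss (W) = U * A * dT = 14.1 * 8662 * 8 = 977073.6 W
Convert to kW: 977073.6 / 1000 = 977.0736 kW

977.0736 kW


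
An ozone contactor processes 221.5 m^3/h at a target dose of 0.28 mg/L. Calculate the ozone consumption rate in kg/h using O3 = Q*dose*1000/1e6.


O3 demand (mg/h) = Q * dose * 1000 = 221.5 * 0.28 * 1000 = 62020 mg/h
Convert mg to kg: 62020 / 1e6 = 0.06202 kg/h

0.06202 kg/h


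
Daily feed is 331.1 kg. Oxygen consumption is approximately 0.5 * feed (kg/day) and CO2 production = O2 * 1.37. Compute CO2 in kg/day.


O2 = 331.1 * 0.5 = 165.55
CO2 = 165.55 * 1.37 = 226.8035

226.8035 kg/day


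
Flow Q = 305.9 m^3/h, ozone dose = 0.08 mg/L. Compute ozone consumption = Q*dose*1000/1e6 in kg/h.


O3 demand (mg/h) = Q * dose * 1000 = 305.9 * 0.08 * 1000 = 24472 mg/h
Convert mg to kg: 24472 / 1e6 = 0.024472 kg/h

0.024472 kg/h


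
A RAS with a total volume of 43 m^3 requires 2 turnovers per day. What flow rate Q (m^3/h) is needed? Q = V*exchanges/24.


Daily recirculation volume = 43 m^3 * 2 = 86 m^3/day
Flow rate Q = daily volume / 24 h = 86 / 24 = 3.58333 m^3/h

3.58333 m^3/h


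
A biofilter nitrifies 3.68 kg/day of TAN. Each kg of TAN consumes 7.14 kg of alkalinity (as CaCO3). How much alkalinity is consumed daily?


Alkalinity factor: 7.14 kg CaCO3 consumed per kg TAN nitrified
alk = 3.68 kg TAN * 7.14 = 26.2752 kg CaCO3/day

26.2752 kg CaCO3/day


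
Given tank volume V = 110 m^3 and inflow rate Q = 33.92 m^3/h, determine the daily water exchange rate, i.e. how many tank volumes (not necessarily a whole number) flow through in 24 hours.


Daily flow volume = 33.92 m^3/h * 24 h = 814.08 m^3/day
Exchanges = daily flow / tank volume = 814.08 / 110 = 7.40073 exchanges/day

7.40073 exchanges/day


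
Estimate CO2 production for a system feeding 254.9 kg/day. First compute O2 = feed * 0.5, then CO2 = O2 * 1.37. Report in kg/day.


O2 = 254.9 * 0.5 = 127.45
CO2 = 127.45 * 1.37 = 174.6065

174.6065 kg/day


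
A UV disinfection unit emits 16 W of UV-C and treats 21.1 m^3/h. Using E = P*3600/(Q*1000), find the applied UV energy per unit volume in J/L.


Energy delivered per hour = 16 W * 3600 s = 57600 J/h
Volume treated per hour = 21.1 m^3/h * 1000 = 21100 L/h
dose = 57600 / 21100 = 2.72986 J/L

2.72986 J/L


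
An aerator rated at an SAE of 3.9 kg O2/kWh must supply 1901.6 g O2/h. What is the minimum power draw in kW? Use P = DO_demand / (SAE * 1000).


SAE in g O2/kWh = 3.9 * 1000 = 3900 g/kWh
P = DO_demand / SAE_g = 1901.6 / 3900 = 0.48759 kW

0.48759 kW


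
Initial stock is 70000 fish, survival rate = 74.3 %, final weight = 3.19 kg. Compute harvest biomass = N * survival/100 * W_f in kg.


Survivors = 70000 * 74.3/100 = 52010 fish
Harvest biomass = survivors * W_f = 52010 * 3.19 = 165911.9 kg

165911.9 kg


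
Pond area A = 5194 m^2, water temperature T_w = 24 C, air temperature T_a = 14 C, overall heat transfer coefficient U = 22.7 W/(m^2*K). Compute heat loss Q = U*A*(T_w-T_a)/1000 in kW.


Temperature difference dT = 24 - 14 = 10 K
Heat loss (W) = U * A * dT = 22.7 * 5194 * 10 = 1179038 W
Convert to kW: 1179038 / 1000 = 1179.038 kW

1179.038 kW


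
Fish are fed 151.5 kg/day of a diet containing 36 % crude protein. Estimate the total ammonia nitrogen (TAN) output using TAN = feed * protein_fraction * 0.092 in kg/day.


Protein in feed = 151.5 * 36/100 = 54.54 kg/day
TAN = protein * 0.092 = 54.54 * 0.092 = 5.01768 kg/day

5.01768 kg/day


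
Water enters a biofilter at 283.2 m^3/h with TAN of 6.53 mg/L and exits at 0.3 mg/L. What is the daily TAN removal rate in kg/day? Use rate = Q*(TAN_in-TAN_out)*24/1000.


Concentration drop: TAN_in - TAN_out = 6.53 - 0.3 = 6.23 mg/L
Hourly TAN removed = Q * dTAN = 283.2 m^3/h * 6.23 mg/L = 1764.336 g/h  (m^3/h * mg/L = g/h)
Daily TAN removed = 1764.336 * 24 = 42344.064 g/day
Convert to kg/day: 42344.064 / 1000 = 42.344064 kg/day

42.344064 kg/day


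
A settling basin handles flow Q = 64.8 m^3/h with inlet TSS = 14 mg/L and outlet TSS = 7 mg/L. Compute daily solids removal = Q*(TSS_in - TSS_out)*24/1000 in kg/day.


Concentration drop: TSS_in - TSS_out = 14 - 7 = 7 mg/L
Hourly solids removed = Q * dTSS = 64.8 m^3/h * 7 mg/L = 453.6 g/h  (m^3/h * mg/L = g/h)
Daily solids removed = 453.6 * 24 = 10886.4 g/day
Convert g to kg: 10886.4 / 1000 = 10.8864 kg/day

10.8864 kg/day


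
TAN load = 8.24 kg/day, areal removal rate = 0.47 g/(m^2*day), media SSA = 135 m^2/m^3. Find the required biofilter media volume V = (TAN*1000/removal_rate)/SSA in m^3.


A = 8.24*1000 / 0.47 = 17531.915 m^2
V = 17531.915 / 135 = 129.866

129.866 m^3


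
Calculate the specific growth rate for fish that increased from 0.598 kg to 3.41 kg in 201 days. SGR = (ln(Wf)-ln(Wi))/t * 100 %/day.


ln(W_f) = ln(3.41) = 1.2267123
ln(W_i) = ln(0.598) = -0.51416453
ln(W_f) - ln(W_i) = 1.2267123 - -0.51416453 = 1.7408768
SGR = 1.7408768 / 201 * 100 = 0.866108 %/day

0.866108 %/day


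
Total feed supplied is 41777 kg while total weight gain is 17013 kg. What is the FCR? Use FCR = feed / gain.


FCR = feed consumed / weight gained
FCR = 41777 kg / 17013 kg = 2.45559

2.45559


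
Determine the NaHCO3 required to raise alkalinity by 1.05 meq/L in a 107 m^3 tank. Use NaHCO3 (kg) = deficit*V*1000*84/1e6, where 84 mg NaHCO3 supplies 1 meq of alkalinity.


Tank volume in L = 107 m^3 * 1000 = 107000 L
Total meq required = 1.05 meq/L * 107000 L = 112350 meq
NaHCO3 mass = 112350 meq * 84 mg/meq / 1e6 = 9.4374 kg

9.4374 kg


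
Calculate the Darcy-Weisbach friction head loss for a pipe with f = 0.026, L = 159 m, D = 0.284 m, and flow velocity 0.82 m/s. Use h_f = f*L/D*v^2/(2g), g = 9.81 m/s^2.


v^2 = 0.82^2 = 0.6724 m^2/s^2
L/D = 159/0.284 = 559.85915
h_f = f*(L/D)*v^2/(2g) = 0.026 * 559.85915 * 0.6724 / 19.62 = 0.498862 m

0.498862 m


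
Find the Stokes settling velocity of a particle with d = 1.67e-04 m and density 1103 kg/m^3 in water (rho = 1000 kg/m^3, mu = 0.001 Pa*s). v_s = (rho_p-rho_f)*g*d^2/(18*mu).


Density difference: rho_p - rho_f = 1103 - 1000 = 103 kg/m^3
d^2 = (1.67e-04)^2 = 2.7889e-08 m^2
Numerator = (rho_p - rho_f) * g * d^2 = 103 * 9.81 * 2.7889e-08 = 2.8179882e-05
Denominator = 18 * mu = 18 * 0.001 = 0.018
v_s = 2.8179882e-05 / 0.018 = 0.00156555 m/s
Check: Re = rho_f * v_s * d / mu = 1000 * 0.00156555 * 1.67e-04 / 0.001 = 0.261 < 1, so Stokes' law applies.

0.00156555 m/s


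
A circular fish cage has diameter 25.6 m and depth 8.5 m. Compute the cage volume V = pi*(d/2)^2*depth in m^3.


r = d/2 = 25.6/2 = 12.8 m
Base area = pi*r^2 = pi*12.8^2 = 514.71854 m^2
Volume = 514.71854 * 8.5 = 4375.11 m^3

4375.11 m^3


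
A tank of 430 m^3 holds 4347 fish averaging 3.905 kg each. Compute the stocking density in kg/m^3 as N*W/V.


Total biomass = 4347 fish * 3.905 kg = 16975.035 kg
Density = total biomass / volume = 16975.035 / 430 = 39.4768 kg/m^3

39.4768 kg/m^3


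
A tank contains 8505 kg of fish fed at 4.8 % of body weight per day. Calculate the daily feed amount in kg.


Feeding rate fraction = 4.8% / 100 = 0.048
Daily feed = 8505 kg * 0.048 = 408.24 kg/day

408.24 kg/day


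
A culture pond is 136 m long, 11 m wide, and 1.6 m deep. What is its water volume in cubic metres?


Base area = L * W = 136 * 11 = 1496 m^2
Volume = area * depth = 1496 * 1.6 = 2393.6 m^3

2393.6 m^3


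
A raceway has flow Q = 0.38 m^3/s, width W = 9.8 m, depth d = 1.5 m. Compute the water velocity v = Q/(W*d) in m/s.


Cross-sectional area = W * d = 9.8 * 1.5 = 14.7 m^2
Velocity = Q / A = 0.38 / 14.7 = 0.0258503 m/s

0.0258503 m/s


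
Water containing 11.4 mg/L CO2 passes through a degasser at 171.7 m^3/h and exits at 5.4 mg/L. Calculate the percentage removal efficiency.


CO2_out / CO2_in = 5.4 / 11.4 = 0.47368421
Fraction remaining = 0.47368421
efficiency = (1 - 0.47368421) * 100 = 52.6316 %

52.6316 %


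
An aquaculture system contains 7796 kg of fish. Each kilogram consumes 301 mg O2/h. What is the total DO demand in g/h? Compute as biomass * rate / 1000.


Total O2 consumption (mg/h) = 7796 kg * 301 mg/(kg*h) = 2346596 mg/h
Convert to g/h: 2346596 / 1000 = 2346.596 g/h

2346.596 g/h


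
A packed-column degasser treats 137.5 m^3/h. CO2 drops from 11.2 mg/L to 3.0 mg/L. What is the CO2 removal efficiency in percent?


CO2_out / CO2_in = 3.0 / 11.2 = 0.26785714
Fraction remaining = 0.26785714
efficiency = (1 - 0.26785714) * 100 = 73.2143 %

73.2143 %


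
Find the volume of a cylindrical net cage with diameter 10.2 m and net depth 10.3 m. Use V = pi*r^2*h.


r = d/2 = 10.2/2 = 5.1 m
Base area = pi*r^2 = pi*5.1^2 = 81.712825 m^2
Volume = 81.712825 * 10.3 = 841.642 m^3

841.642 m^3


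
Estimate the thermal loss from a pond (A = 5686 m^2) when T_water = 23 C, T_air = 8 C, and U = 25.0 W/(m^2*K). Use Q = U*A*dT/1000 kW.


Temperature difference dT = 23 - 8 = 15 K
Heat loss (W) = U * A * dT = 25.0 * 5686 * 15 = 2132250 W
Convert to kW: 2132250 / 1000 = 2132.25 kW

2132.25 kW


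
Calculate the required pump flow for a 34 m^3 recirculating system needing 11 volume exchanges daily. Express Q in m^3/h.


Daily recirculation volume = 34 m^3 * 11 = 374 m^3/day
Flow rate Q = daily volume / 24 h = 374 / 24 = 15.5833 m^3/h

15.5833 m^3/h


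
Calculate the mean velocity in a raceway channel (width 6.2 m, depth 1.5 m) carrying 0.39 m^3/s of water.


Cross-sectional area = W * d = 6.2 * 1.5 = 9.3 m^2
Velocity = Q / A = 0.39 / 9.3 = 0.0419355 m/s

0.0419355 m/s


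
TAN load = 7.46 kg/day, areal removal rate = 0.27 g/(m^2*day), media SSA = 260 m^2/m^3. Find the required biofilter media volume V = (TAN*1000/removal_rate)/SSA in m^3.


A = 7.46*1000 / 0.27 = 27629.63 m^2
V = 27629.63 / 260 = 106.268

106.268 m^3


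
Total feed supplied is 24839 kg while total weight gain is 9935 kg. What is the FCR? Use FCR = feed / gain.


FCR = feed consumed / weight gained
FCR = 24839 kg / 9935 kg = 2.50015

2.50015


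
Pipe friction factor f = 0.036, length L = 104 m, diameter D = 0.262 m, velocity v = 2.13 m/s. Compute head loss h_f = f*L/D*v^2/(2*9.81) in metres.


v^2 = 2.13^2 = 4.5369 m^2/s^2
L/D = 104/0.262 = 396.94656
h_f = f*(L/D)*v^2/(2g) = 0.036 * 396.94656 * 4.5369 / 19.62 = 3.30442 m

3.30442 m


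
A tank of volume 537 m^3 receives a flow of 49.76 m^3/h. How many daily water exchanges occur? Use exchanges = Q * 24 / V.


Daily flow volume = 49.76 m^3/h * 24 h = 1194.24 m^3/day
Exchanges = daily flow / tank volume = 1194.24 / 537 = 2.22391 exchanges/day

2.22391 exchanges/day


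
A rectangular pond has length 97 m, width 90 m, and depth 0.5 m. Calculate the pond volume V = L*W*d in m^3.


Base area = L * W = 97 * 90 = 8730 m^2
Volume = area * depth = 8730 * 0.5 = 4365 m^3

4365 m^3


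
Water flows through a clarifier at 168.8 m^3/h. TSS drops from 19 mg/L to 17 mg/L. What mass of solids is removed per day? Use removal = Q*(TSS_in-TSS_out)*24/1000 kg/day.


Concentration drop: TSS_in - TSS_out = 19 - 17 = 2 mg/L
Hourly solids removed = Q * dTSS = 168.8 m^3/h * 2 mg/L = 337.6 g/h  (m^3/h * mg/L = g/h)
Daily solids removed = 337.6 * 24 = 8102.4 g/day
Convert g to kg: 8102.4 / 1000 = 8.1024 kg/day

8.1024 kg/day


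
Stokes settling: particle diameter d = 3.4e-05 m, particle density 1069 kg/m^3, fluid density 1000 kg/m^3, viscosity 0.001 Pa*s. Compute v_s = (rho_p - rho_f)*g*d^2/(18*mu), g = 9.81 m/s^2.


Density difference: rho_p - rho_f = 1069 - 1000 = 69 kg/m^3
d^2 = (3.4e-05)^2 = 1.156e-09 m^2
Numerator = (rho_p - rho_f) * g * d^2 = 69 * 9.81 * 1.156e-09 = 7.8248484e-07
Denominator = 18 * mu = 18 * 0.001 = 0.018
v_s = 7.8248484e-07 / 0.018 = 4.34714e-05 m/s
Check: Re = rho_f * v_s * d / mu = 1000 * 4.34714e-05 * 3.4e-05 / 0.001 = 0.00148 < 1, so Stokes' law applies.

4.34714e-05 m/s


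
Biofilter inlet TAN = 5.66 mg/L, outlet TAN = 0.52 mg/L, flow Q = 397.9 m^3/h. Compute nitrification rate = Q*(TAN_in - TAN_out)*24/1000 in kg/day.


Concentration drop: TAN_in - TAN_out = 5.66 - 0.52 = 5.14 mg/L
Hourly TAN removed = Q * dTAN = 397.9 m^3/h * 5.14 mg/L = 2045.206 g/h  (m^3/h * mg/L = g/h)
Daily TAN removed = 2045.206 * 24 = 49084.944 g/day
Convert to kg/day: 49084.944 / 1000 = 49.084944 kg/day

49.084944 kg/day


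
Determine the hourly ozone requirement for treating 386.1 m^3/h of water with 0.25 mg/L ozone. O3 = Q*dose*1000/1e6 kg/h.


O3 demand (mg/h) = Q * dose * 1000 = 386.1 * 0.25 * 1000 = 96525 mg/h
Convert mg to kg: 96525 / 1e6 = 0.096525 kg/h

0.096525 kg/h


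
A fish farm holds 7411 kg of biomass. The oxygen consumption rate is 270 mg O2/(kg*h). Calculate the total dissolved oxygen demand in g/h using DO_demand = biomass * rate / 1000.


Total O2 consumption (mg/h) = 7411 kg * 270 mg/(kg*h) = 2000970 mg/h
Convert to g/h: 2000970 / 1000 = 2000.97 g/h

2000.97 g/h


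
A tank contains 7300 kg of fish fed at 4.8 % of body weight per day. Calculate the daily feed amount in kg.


Feeding rate fraction = 4.8% / 100 = 0.048
Daily feed = 7300 kg * 0.048 = 350.4 kg/day

350.4 kg/day


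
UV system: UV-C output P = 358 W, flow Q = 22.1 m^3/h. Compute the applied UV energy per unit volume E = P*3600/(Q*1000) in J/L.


Energy delivered per hour = 358 W * 3600 s = 1288800 J/h
Volume treated per hour = 22.1 m^3/h * 1000 = 22100 L/h
dose = 1288800 / 22100 = 58.3167 J/L

58.3167 J/L


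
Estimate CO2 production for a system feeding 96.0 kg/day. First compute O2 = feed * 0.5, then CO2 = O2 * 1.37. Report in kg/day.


O2 = 96.0 * 0.5 = 48
CO2 = 48 * 1.37 = 65.76

65.76 kg/day


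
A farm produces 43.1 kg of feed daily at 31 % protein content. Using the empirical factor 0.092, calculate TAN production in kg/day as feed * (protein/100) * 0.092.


Protein in feed = 43.1 * 31/100 = 13.361 kg/day
TAN = protein * 0.092 = 13.361 * 0.092 = 1.229212 kg/day

1.229212 kg/day


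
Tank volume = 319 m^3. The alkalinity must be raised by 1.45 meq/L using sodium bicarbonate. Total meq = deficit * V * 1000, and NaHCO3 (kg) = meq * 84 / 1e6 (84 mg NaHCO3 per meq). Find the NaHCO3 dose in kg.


Tank volume in L = 319 m^3 * 1000 = 319000 L
Total meq required = 1.45 meq/L * 319000 L = 462550 meq
NaHCO3 mass = 462550 meq * 84 mg/meq / 1e6 = 38.8542 kg

38.8542 kg


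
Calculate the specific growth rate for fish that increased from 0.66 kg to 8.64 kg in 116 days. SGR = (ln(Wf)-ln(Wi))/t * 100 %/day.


ln(W_f) = ln(8.64) = 2.1564026
ln(W_i) = ln(0.66) = -0.41551544
ln(W_f) - ln(W_i) = 2.1564026 - -0.41551544 = 2.571918
SGR = 2.571918 / 116 * 100 = 2.21717 %/day

2.21717 %/day


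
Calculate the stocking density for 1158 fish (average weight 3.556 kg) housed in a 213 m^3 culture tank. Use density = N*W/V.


Total biomass = 1158 fish * 3.556 kg = 4117.848 kg
Density = total biomass / volume = 4117.848 / 213 = 19.3326 kg/m^3

19.3326 kg/m^3


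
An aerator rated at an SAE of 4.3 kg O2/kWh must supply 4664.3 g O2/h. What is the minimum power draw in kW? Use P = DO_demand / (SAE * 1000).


SAE in g O2/kWh = 4.3 * 1000 = 4300 g/kWh
P = DO_demand / SAE_g = 4664.3 / 4300 = 1.08472 kW

1.08472 kW


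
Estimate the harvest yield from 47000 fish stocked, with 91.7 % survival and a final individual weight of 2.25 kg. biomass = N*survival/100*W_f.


Survivors = 47000 * 91.7/100 = 43099 fish
Harvest biomass = survivors * W_f = 43099 * 2.25 = 96972.75 kg

96972.75 kg


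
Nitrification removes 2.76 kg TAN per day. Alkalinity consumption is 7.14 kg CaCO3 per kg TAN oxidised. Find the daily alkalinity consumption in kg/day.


Alkalinity factor: 7.14 kg CaCO3 consumed per kg TAN nitrified
alk = 2.76 kg TAN * 7.14 = 19.7064 kg CaCO3/day

19.7064 kg CaCO3/day


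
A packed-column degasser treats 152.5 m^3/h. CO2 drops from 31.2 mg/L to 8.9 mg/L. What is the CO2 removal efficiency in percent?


CO2_out / CO2_in = 8.9 / 31.2 = 0.28525641
Fraction remaining = 0.28525641
efficiency = (1 - 0.28525641) * 100 = 71.4744 %

71.4744 %


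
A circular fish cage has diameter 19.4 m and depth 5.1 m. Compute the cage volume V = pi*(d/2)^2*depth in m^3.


r = d/2 = 19.4/2 = 9.7 m
Base area = pi*r^2 = pi*9.7^2 = 295.59245 m^2
Volume = 295.59245 * 5.1 = 1507.52 m^3

1507.52 m^3


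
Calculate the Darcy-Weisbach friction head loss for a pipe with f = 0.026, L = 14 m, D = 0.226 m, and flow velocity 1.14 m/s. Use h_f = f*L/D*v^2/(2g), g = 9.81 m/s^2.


v^2 = 1.14^2 = 1.2996 m^2/s^2
L/D = 14/0.226 = 61.946903
h_f = f*(L/D)*v^2/(2g) = 0.026 * 61.946903 * 1.2996 / 19.62 = 0.106685 m

0.106685 m


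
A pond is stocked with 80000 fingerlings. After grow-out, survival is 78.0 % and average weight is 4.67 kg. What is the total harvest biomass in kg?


Survivors = 80000 * 78.0/100 = 62400 fish
Harvest biomass = survivors * W_f = 62400 * 4.67 = 291408 kg

291408 kg


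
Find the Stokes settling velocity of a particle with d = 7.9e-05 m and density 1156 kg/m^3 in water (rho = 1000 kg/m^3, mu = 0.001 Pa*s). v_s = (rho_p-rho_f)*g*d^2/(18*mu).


Density difference: rho_p - rho_f = 1156 - 1000 = 156 kg/m^3
d^2 = (7.9e-05)^2 = 6.241e-09 m^2
Numerator = (rho_p - rho_f) * g * d^2 = 156 * 9.81 * 6.241e-09 = 9.5509768e-06
Denominator = 18 * mu = 18 * 0.001 = 0.018
v_s = 9.5509768e-06 / 0.018 = 5.3061e-04 m/s
Check: Re = rho_f * v_s * d / mu = 1000 * 5.3061e-04 * 7.9e-05 / 0.001 = 0.0419 < 1, so Stokes' law applies.

5.3061e-04 m/s


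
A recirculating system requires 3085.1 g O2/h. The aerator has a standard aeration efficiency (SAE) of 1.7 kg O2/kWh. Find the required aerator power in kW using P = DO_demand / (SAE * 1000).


SAE in g O2/kWh = 1.7 * 1000 = 1700 g/kWh
P = DO_demand / SAE_g = 3085.1 / 1700 = 1.81476 kW

1.81476 kW


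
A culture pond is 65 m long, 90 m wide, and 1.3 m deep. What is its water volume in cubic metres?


Base area = L * W = 65 * 90 = 5850 m^2
Volume = area * depth = 5850 * 1.3 = 7605 m^3

7605 m^3


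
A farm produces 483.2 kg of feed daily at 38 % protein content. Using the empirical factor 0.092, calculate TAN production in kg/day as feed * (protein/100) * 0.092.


Protein in feed = 483.2 * 38/100 = 183.616 kg/day
TAN = protein * 0.092 = 183.616 * 0.092 = 16.892672 kg/day

16.892672 kg/day


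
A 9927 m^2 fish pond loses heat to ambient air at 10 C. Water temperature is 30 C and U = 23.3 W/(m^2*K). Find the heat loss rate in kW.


Temperature difference dT = 30 - 10 = 20 K
Heat loss (W) = U * A * dT = 23.3 * 9927 * 20 = 4625982 W
Convert to kW: 4625982 / 1000 = 4625.982 kW

4625.982 kW


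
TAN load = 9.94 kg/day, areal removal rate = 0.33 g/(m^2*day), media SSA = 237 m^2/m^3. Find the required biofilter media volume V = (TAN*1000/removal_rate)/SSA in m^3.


A = 9.94*1000 / 0.33 = 30121.212 m^2
V = 30121.212 / 237 = 127.094

127.094 m^3


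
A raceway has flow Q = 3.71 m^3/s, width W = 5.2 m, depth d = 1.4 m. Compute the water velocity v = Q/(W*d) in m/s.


Cross-sectional area = W * d = 5.2 * 1.4 = 7.28 m^2
Velocity = Q / A = 3.71 / 7.28 = 0.509615 m/s

0.509615 m/s


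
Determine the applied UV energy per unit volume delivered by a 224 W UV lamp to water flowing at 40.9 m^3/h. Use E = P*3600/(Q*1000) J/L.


Energy delivered per hour = 224 W * 3600 s = 806400 J/h
Volume treated per hour = 40.9 m^3/h * 1000 = 40900 L/h
dose = 806400 / 40900 = 19.7164 J/L

19.7164 J/L


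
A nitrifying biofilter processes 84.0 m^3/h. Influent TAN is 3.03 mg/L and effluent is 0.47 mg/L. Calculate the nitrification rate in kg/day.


Concentration drop: TAN_in - TAN_out = 3.03 - 0.47 = 2.56 mg/L
Hourly TAN removed = Q * dTAN = 84.0 m^3/h * 2.56 mg/L = 215.04 g/h  (m^3/h * mg/L = g/h)
Daily TAN removed = 215.04 * 24 = 5160.96 g/day
Convert to kg/day: 5160.96 / 1000 = 5.16096 kg/day

5.16096 kg/day


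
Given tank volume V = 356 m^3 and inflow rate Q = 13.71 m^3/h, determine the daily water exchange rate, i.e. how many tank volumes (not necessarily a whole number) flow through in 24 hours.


Daily flow volume = 13.71 m^3/h * 24 h = 329.04 m^3/day
Exchanges = daily flow / tank volume = 329.04 / 356 = 0.92427 exchanges/day

0.92427 exchanges/day


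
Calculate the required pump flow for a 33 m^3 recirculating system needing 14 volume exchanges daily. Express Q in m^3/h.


Daily recirculation volume = 33 m^3 * 14 = 462 m^3/day
Flow rate Q = daily volume / 24 h = 462 / 24 = 19.25 m^3/h

19.25 m^3/h


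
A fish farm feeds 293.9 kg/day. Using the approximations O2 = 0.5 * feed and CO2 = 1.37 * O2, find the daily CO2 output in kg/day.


O2 = 293.9 * 0.5 = 146.95
CO2 = 146.95 * 1.37 = 201.3215

201.3215 kg/day


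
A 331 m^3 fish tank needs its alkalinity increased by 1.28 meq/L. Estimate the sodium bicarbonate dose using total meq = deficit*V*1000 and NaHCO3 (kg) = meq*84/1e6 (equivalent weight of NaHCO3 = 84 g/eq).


Tank volume in L = 331 m^3 * 1000 = 331000 L
Total meq required = 1.28 meq/L * 331000 L = 423680 meq
NaHCO3 mass = 423680 meq * 84 mg/meq / 1e6 = 35.5891 kg

35.5891 kg


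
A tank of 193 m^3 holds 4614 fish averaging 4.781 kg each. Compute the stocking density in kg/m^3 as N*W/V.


Total biomass = 4614 fish * 4.781 kg = 22059.534 kg
Density = total biomass / volume = 22059.534 / 193 = 114.298 kg/m^3

114.298 kg/m^3


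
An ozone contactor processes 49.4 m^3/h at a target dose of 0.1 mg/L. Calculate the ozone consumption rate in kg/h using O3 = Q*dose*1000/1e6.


O3 demand (mg/h) = Q * dose * 1000 = 49.4 * 0.1 * 1000 = 4940 mg/h
Convert mg to kg: 4940 / 1e6 = 0.00494 kg/h

0.00494 kg/h


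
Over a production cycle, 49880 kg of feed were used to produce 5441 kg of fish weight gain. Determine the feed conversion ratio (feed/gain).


FCR = feed consumed / weight gained
FCR = 49880 kg / 5441 kg = 9.16743

9.16743


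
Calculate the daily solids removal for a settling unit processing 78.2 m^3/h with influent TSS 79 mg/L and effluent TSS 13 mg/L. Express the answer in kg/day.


Concentration drop: TSS_in - TSS_out = 79 - 13 = 66 mg/L
Hourly solids removed = Q * dTSS = 78.2 m^3/h * 66 mg/L = 5161.2 g/h  (m^3/h * mg/L = g/h)
Daily solids removed = 5161.2 * 24 = 123868.8 g/day
Convert g to kg: 123868.8 / 1000 = 123.8688 kg/day

123.8688 kg/day
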